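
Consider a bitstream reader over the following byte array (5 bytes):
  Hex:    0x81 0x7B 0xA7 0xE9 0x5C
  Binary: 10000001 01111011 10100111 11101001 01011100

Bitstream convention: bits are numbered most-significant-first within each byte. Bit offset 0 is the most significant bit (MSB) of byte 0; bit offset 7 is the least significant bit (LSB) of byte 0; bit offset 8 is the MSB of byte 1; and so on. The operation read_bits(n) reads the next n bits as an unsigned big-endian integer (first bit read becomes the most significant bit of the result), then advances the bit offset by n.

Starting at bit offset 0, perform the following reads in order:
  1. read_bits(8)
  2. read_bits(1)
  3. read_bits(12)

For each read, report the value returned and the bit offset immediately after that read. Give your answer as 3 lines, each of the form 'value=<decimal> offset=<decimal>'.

Answer: value=129 offset=8
value=0 offset=9
value=3956 offset=21

Derivation:
Read 1: bits[0:8] width=8 -> value=129 (bin 10000001); offset now 8 = byte 1 bit 0; 32 bits remain
Read 2: bits[8:9] width=1 -> value=0 (bin 0); offset now 9 = byte 1 bit 1; 31 bits remain
Read 3: bits[9:21] width=12 -> value=3956 (bin 111101110100); offset now 21 = byte 2 bit 5; 19 bits remain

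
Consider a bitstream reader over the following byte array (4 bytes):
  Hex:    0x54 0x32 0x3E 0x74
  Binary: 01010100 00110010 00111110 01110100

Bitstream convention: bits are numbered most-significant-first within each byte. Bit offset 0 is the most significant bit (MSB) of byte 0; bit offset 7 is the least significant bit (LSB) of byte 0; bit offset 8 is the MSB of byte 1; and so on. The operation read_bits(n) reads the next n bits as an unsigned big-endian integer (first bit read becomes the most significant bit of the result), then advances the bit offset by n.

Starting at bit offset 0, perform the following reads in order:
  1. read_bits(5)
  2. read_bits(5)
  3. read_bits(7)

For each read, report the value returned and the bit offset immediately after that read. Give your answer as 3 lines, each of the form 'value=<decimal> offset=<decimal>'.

Read 1: bits[0:5] width=5 -> value=10 (bin 01010); offset now 5 = byte 0 bit 5; 27 bits remain
Read 2: bits[5:10] width=5 -> value=16 (bin 10000); offset now 10 = byte 1 bit 2; 22 bits remain
Read 3: bits[10:17] width=7 -> value=100 (bin 1100100); offset now 17 = byte 2 bit 1; 15 bits remain

Answer: value=10 offset=5
value=16 offset=10
value=100 offset=17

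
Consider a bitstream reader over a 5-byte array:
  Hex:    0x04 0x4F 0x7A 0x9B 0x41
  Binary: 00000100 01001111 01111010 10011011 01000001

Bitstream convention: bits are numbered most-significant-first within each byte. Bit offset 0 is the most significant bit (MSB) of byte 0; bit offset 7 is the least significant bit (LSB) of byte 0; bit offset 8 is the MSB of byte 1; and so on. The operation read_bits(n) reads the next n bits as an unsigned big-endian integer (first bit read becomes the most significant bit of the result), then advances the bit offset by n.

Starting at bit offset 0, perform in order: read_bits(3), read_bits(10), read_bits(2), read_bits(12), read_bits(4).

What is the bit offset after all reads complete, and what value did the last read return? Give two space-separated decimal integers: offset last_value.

Answer: 31 13

Derivation:
Read 1: bits[0:3] width=3 -> value=0 (bin 000); offset now 3 = byte 0 bit 3; 37 bits remain
Read 2: bits[3:13] width=10 -> value=137 (bin 0010001001); offset now 13 = byte 1 bit 5; 27 bits remain
Read 3: bits[13:15] width=2 -> value=3 (bin 11); offset now 15 = byte 1 bit 7; 25 bits remain
Read 4: bits[15:27] width=12 -> value=3028 (bin 101111010100); offset now 27 = byte 3 bit 3; 13 bits remain
Read 5: bits[27:31] width=4 -> value=13 (bin 1101); offset now 31 = byte 3 bit 7; 9 bits remain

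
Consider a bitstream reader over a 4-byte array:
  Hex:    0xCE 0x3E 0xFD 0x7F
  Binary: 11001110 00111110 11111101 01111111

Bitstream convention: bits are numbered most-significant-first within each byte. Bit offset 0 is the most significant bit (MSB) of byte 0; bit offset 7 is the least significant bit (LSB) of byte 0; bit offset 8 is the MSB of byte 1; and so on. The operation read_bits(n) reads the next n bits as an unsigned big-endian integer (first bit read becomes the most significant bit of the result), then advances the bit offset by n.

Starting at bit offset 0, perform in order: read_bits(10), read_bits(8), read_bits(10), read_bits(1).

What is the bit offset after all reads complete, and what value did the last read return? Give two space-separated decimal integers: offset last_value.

Read 1: bits[0:10] width=10 -> value=824 (bin 1100111000); offset now 10 = byte 1 bit 2; 22 bits remain
Read 2: bits[10:18] width=8 -> value=251 (bin 11111011); offset now 18 = byte 2 bit 2; 14 bits remain
Read 3: bits[18:28] width=10 -> value=983 (bin 1111010111); offset now 28 = byte 3 bit 4; 4 bits remain
Read 4: bits[28:29] width=1 -> value=1 (bin 1); offset now 29 = byte 3 bit 5; 3 bits remain

Answer: 29 1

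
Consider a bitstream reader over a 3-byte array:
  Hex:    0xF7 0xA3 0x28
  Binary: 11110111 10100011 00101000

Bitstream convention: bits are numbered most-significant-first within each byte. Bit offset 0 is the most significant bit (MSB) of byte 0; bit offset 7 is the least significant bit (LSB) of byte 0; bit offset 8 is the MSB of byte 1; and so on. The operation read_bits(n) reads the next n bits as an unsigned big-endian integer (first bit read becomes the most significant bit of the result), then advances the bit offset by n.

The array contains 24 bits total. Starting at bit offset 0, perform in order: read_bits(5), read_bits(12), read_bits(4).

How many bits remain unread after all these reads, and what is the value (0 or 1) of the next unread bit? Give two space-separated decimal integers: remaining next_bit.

Answer: 3 0

Derivation:
Read 1: bits[0:5] width=5 -> value=30 (bin 11110); offset now 5 = byte 0 bit 5; 19 bits remain
Read 2: bits[5:17] width=12 -> value=3910 (bin 111101000110); offset now 17 = byte 2 bit 1; 7 bits remain
Read 3: bits[17:21] width=4 -> value=5 (bin 0101); offset now 21 = byte 2 bit 5; 3 bits remain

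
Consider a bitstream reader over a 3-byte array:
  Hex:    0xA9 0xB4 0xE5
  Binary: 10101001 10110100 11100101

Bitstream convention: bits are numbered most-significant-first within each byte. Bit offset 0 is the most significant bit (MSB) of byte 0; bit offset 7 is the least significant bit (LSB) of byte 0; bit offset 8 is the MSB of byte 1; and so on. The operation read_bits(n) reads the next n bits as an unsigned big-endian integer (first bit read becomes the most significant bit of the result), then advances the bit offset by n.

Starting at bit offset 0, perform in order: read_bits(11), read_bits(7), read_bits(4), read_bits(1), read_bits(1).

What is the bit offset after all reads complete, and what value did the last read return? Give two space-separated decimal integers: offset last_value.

Answer: 24 1

Derivation:
Read 1: bits[0:11] width=11 -> value=1357 (bin 10101001101); offset now 11 = byte 1 bit 3; 13 bits remain
Read 2: bits[11:18] width=7 -> value=83 (bin 1010011); offset now 18 = byte 2 bit 2; 6 bits remain
Read 3: bits[18:22] width=4 -> value=9 (bin 1001); offset now 22 = byte 2 bit 6; 2 bits remain
Read 4: bits[22:23] width=1 -> value=0 (bin 0); offset now 23 = byte 2 bit 7; 1 bits remain
Read 5: bits[23:24] width=1 -> value=1 (bin 1); offset now 24 = byte 3 bit 0; 0 bits remain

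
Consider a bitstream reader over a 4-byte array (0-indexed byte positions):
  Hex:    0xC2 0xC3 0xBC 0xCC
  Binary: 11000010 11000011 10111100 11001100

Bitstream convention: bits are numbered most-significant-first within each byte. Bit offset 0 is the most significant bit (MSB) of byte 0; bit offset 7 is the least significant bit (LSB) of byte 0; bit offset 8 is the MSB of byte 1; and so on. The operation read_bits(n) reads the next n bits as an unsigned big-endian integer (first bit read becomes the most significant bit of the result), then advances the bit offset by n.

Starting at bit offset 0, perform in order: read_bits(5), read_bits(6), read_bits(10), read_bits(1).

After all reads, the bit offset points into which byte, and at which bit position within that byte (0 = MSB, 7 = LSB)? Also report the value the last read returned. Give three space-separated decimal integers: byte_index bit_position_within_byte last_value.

Answer: 2 6 1

Derivation:
Read 1: bits[0:5] width=5 -> value=24 (bin 11000); offset now 5 = byte 0 bit 5; 27 bits remain
Read 2: bits[5:11] width=6 -> value=22 (bin 010110); offset now 11 = byte 1 bit 3; 21 bits remain
Read 3: bits[11:21] width=10 -> value=119 (bin 0001110111); offset now 21 = byte 2 bit 5; 11 bits remain
Read 4: bits[21:22] width=1 -> value=1 (bin 1); offset now 22 = byte 2 bit 6; 10 bits remain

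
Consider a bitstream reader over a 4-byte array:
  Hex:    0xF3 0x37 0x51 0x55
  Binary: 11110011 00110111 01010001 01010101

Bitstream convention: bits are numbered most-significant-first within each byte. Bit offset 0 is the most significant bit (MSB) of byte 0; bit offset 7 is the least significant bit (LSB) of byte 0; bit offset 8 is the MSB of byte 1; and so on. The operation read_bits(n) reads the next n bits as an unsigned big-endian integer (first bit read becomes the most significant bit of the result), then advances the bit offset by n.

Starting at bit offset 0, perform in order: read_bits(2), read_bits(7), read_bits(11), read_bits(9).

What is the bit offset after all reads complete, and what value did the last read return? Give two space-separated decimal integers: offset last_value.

Read 1: bits[0:2] width=2 -> value=3 (bin 11); offset now 2 = byte 0 bit 2; 30 bits remain
Read 2: bits[2:9] width=7 -> value=102 (bin 1100110); offset now 9 = byte 1 bit 1; 23 bits remain
Read 3: bits[9:20] width=11 -> value=885 (bin 01101110101); offset now 20 = byte 2 bit 4; 12 bits remain
Read 4: bits[20:29] width=9 -> value=42 (bin 000101010); offset now 29 = byte 3 bit 5; 3 bits remain

Answer: 29 42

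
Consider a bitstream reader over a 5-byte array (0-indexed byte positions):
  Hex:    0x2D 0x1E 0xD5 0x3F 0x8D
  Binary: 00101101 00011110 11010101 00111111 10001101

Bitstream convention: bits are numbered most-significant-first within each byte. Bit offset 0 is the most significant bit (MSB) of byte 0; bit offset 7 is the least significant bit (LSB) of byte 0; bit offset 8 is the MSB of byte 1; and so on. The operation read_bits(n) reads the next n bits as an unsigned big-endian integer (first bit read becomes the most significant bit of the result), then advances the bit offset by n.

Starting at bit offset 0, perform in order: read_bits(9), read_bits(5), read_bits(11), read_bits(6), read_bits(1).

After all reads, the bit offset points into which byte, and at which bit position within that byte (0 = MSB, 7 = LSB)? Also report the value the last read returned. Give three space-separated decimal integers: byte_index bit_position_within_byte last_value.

Answer: 4 0 1

Derivation:
Read 1: bits[0:9] width=9 -> value=90 (bin 001011010); offset now 9 = byte 1 bit 1; 31 bits remain
Read 2: bits[9:14] width=5 -> value=7 (bin 00111); offset now 14 = byte 1 bit 6; 26 bits remain
Read 3: bits[14:25] width=11 -> value=1450 (bin 10110101010); offset now 25 = byte 3 bit 1; 15 bits remain
Read 4: bits[25:31] width=6 -> value=31 (bin 011111); offset now 31 = byte 3 bit 7; 9 bits remain
Read 5: bits[31:32] width=1 -> value=1 (bin 1); offset now 32 = byte 4 bit 0; 8 bits remain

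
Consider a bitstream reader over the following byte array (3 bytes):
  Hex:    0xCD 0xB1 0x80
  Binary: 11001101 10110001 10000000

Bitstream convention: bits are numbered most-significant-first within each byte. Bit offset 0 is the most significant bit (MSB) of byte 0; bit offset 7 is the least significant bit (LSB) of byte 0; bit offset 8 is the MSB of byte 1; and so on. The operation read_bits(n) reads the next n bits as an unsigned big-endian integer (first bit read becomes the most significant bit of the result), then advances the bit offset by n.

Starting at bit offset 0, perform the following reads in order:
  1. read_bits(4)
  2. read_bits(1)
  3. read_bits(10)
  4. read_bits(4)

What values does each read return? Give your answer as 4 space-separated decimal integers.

Read 1: bits[0:4] width=4 -> value=12 (bin 1100); offset now 4 = byte 0 bit 4; 20 bits remain
Read 2: bits[4:5] width=1 -> value=1 (bin 1); offset now 5 = byte 0 bit 5; 19 bits remain
Read 3: bits[5:15] width=10 -> value=728 (bin 1011011000); offset now 15 = byte 1 bit 7; 9 bits remain
Read 4: bits[15:19] width=4 -> value=12 (bin 1100); offset now 19 = byte 2 bit 3; 5 bits remain

Answer: 12 1 728 12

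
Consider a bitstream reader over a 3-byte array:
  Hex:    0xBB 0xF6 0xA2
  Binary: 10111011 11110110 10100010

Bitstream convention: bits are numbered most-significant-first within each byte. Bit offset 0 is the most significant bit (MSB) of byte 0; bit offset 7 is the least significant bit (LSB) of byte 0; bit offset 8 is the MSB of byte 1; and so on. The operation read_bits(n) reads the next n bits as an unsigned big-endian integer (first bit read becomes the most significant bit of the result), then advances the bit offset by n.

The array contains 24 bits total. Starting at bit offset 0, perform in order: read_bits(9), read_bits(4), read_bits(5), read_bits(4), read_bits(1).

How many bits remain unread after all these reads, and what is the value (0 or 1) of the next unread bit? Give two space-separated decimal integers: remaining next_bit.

Read 1: bits[0:9] width=9 -> value=375 (bin 101110111); offset now 9 = byte 1 bit 1; 15 bits remain
Read 2: bits[9:13] width=4 -> value=14 (bin 1110); offset now 13 = byte 1 bit 5; 11 bits remain
Read 3: bits[13:18] width=5 -> value=26 (bin 11010); offset now 18 = byte 2 bit 2; 6 bits remain
Read 4: bits[18:22] width=4 -> value=8 (bin 1000); offset now 22 = byte 2 bit 6; 2 bits remain
Read 5: bits[22:23] width=1 -> value=1 (bin 1); offset now 23 = byte 2 bit 7; 1 bits remain

Answer: 1 0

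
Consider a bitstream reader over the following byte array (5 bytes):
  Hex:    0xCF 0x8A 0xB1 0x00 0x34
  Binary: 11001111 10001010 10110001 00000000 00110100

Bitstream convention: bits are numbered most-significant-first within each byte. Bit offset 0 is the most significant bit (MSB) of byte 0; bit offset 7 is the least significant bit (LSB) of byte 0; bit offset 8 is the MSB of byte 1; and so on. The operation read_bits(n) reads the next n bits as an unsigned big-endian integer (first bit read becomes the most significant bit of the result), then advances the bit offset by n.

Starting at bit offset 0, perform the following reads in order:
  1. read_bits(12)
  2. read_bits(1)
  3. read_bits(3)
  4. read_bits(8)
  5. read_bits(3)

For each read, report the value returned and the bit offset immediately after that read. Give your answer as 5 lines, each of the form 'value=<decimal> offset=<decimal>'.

Read 1: bits[0:12] width=12 -> value=3320 (bin 110011111000); offset now 12 = byte 1 bit 4; 28 bits remain
Read 2: bits[12:13] width=1 -> value=1 (bin 1); offset now 13 = byte 1 bit 5; 27 bits remain
Read 3: bits[13:16] width=3 -> value=2 (bin 010); offset now 16 = byte 2 bit 0; 24 bits remain
Read 4: bits[16:24] width=8 -> value=177 (bin 10110001); offset now 24 = byte 3 bit 0; 16 bits remain
Read 5: bits[24:27] width=3 -> value=0 (bin 000); offset now 27 = byte 3 bit 3; 13 bits remain

Answer: value=3320 offset=12
value=1 offset=13
value=2 offset=16
value=177 offset=24
value=0 offset=27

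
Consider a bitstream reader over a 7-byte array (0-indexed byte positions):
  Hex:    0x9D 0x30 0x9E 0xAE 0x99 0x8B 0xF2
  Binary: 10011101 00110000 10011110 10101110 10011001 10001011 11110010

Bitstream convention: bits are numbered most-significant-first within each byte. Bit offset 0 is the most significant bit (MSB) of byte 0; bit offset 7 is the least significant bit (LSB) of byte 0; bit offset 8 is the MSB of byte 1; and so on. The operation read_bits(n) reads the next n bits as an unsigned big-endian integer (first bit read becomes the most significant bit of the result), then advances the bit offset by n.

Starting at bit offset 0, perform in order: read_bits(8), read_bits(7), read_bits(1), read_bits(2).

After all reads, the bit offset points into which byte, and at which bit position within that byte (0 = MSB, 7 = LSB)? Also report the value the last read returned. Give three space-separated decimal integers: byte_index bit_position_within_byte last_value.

Read 1: bits[0:8] width=8 -> value=157 (bin 10011101); offset now 8 = byte 1 bit 0; 48 bits remain
Read 2: bits[8:15] width=7 -> value=24 (bin 0011000); offset now 15 = byte 1 bit 7; 41 bits remain
Read 3: bits[15:16] width=1 -> value=0 (bin 0); offset now 16 = byte 2 bit 0; 40 bits remain
Read 4: bits[16:18] width=2 -> value=2 (bin 10); offset now 18 = byte 2 bit 2; 38 bits remain

Answer: 2 2 2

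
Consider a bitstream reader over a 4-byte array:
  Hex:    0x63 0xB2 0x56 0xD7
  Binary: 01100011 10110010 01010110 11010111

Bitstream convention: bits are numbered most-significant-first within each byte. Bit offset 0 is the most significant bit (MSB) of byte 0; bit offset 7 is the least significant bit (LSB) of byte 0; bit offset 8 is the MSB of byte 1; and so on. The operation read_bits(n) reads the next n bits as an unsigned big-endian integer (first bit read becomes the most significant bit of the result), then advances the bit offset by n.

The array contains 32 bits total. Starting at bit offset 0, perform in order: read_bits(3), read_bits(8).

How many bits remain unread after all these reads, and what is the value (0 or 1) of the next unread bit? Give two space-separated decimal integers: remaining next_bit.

Read 1: bits[0:3] width=3 -> value=3 (bin 011); offset now 3 = byte 0 bit 3; 29 bits remain
Read 2: bits[3:11] width=8 -> value=29 (bin 00011101); offset now 11 = byte 1 bit 3; 21 bits remain

Answer: 21 1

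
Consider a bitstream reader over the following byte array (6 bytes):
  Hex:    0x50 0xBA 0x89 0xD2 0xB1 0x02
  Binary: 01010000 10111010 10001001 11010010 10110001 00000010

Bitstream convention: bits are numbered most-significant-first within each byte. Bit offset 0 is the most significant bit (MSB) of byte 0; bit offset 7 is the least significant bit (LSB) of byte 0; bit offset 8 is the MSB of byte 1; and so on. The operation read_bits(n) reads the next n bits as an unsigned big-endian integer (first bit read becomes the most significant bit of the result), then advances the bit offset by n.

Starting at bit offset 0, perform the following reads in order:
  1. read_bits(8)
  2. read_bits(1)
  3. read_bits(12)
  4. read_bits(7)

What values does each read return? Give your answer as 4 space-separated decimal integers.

Read 1: bits[0:8] width=8 -> value=80 (bin 01010000); offset now 8 = byte 1 bit 0; 40 bits remain
Read 2: bits[8:9] width=1 -> value=1 (bin 1); offset now 9 = byte 1 bit 1; 39 bits remain
Read 3: bits[9:21] width=12 -> value=1873 (bin 011101010001); offset now 21 = byte 2 bit 5; 27 bits remain
Read 4: bits[21:28] width=7 -> value=29 (bin 0011101); offset now 28 = byte 3 bit 4; 20 bits remain

Answer: 80 1 1873 29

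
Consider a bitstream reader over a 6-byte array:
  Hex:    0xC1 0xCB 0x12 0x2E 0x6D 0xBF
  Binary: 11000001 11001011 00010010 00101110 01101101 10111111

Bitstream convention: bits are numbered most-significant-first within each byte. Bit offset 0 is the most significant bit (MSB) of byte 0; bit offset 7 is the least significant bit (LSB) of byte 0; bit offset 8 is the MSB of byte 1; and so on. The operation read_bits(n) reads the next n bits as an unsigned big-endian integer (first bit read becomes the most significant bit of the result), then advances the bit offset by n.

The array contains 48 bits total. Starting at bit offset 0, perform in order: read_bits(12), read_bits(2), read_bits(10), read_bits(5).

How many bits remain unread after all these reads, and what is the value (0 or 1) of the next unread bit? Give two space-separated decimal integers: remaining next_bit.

Answer: 19 1

Derivation:
Read 1: bits[0:12] width=12 -> value=3100 (bin 110000011100); offset now 12 = byte 1 bit 4; 36 bits remain
Read 2: bits[12:14] width=2 -> value=2 (bin 10); offset now 14 = byte 1 bit 6; 34 bits remain
Read 3: bits[14:24] width=10 -> value=786 (bin 1100010010); offset now 24 = byte 3 bit 0; 24 bits remain
Read 4: bits[24:29] width=5 -> value=5 (bin 00101); offset now 29 = byte 3 bit 5; 19 bits remain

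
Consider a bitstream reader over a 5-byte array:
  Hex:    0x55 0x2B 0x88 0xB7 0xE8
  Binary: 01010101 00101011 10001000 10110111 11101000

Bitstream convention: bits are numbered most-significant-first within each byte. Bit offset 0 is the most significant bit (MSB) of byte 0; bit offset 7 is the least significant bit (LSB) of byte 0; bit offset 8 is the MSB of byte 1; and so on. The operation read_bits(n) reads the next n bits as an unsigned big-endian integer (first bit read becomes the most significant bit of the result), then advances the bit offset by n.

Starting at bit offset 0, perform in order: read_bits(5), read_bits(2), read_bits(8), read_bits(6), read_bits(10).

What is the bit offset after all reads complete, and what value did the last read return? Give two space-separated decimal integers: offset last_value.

Answer: 31 91

Derivation:
Read 1: bits[0:5] width=5 -> value=10 (bin 01010); offset now 5 = byte 0 bit 5; 35 bits remain
Read 2: bits[5:7] width=2 -> value=2 (bin 10); offset now 7 = byte 0 bit 7; 33 bits remain
Read 3: bits[7:15] width=8 -> value=149 (bin 10010101); offset now 15 = byte 1 bit 7; 25 bits remain
Read 4: bits[15:21] width=6 -> value=49 (bin 110001); offset now 21 = byte 2 bit 5; 19 bits remain
Read 5: bits[21:31] width=10 -> value=91 (bin 0001011011); offset now 31 = byte 3 bit 7; 9 bits remain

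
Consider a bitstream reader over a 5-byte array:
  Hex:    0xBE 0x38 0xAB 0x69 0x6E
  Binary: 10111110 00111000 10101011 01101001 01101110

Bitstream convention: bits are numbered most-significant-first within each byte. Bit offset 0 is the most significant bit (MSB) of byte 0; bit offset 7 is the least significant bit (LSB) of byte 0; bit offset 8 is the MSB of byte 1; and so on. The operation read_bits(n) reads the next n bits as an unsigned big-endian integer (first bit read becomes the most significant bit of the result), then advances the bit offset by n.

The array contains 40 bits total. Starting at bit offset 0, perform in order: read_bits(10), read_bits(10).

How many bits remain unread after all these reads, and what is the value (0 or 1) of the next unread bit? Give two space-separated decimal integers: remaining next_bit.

Read 1: bits[0:10] width=10 -> value=760 (bin 1011111000); offset now 10 = byte 1 bit 2; 30 bits remain
Read 2: bits[10:20] width=10 -> value=906 (bin 1110001010); offset now 20 = byte 2 bit 4; 20 bits remain

Answer: 20 1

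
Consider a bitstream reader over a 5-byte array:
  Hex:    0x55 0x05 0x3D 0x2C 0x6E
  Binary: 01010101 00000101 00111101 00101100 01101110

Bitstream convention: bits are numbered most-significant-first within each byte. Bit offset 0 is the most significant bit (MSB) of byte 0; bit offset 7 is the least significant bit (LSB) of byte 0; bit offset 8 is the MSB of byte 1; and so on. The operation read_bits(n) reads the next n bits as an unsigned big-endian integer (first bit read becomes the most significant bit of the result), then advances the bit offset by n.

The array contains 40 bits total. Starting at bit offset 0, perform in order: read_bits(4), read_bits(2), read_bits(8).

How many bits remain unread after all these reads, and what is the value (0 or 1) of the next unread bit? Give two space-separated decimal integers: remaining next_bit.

Answer: 26 0

Derivation:
Read 1: bits[0:4] width=4 -> value=5 (bin 0101); offset now 4 = byte 0 bit 4; 36 bits remain
Read 2: bits[4:6] width=2 -> value=1 (bin 01); offset now 6 = byte 0 bit 6; 34 bits remain
Read 3: bits[6:14] width=8 -> value=65 (bin 01000001); offset now 14 = byte 1 bit 6; 26 bits remain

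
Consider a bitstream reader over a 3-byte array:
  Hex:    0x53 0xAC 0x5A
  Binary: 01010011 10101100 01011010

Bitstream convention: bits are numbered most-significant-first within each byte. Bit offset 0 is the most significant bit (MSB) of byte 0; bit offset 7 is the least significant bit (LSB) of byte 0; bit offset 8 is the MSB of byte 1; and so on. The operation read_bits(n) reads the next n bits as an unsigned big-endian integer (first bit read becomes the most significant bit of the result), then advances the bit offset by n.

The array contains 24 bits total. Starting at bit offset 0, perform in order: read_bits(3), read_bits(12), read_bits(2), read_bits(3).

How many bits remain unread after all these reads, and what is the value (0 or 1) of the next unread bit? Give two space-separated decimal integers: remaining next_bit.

Read 1: bits[0:3] width=3 -> value=2 (bin 010); offset now 3 = byte 0 bit 3; 21 bits remain
Read 2: bits[3:15] width=12 -> value=2518 (bin 100111010110); offset now 15 = byte 1 bit 7; 9 bits remain
Read 3: bits[15:17] width=2 -> value=0 (bin 00); offset now 17 = byte 2 bit 1; 7 bits remain
Read 4: bits[17:20] width=3 -> value=5 (bin 101); offset now 20 = byte 2 bit 4; 4 bits remain

Answer: 4 1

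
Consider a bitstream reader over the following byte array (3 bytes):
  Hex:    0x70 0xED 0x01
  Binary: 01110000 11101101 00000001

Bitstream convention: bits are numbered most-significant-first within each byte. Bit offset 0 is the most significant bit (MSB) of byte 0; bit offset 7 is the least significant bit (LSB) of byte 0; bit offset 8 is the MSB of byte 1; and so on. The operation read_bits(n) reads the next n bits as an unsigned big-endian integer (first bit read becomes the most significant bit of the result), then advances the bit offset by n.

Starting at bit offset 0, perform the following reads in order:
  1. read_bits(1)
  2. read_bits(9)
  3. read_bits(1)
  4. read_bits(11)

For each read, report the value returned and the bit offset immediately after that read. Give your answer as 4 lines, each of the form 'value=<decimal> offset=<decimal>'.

Answer: value=0 offset=1
value=451 offset=10
value=1 offset=11
value=832 offset=22

Derivation:
Read 1: bits[0:1] width=1 -> value=0 (bin 0); offset now 1 = byte 0 bit 1; 23 bits remain
Read 2: bits[1:10] width=9 -> value=451 (bin 111000011); offset now 10 = byte 1 bit 2; 14 bits remain
Read 3: bits[10:11] width=1 -> value=1 (bin 1); offset now 11 = byte 1 bit 3; 13 bits remain
Read 4: bits[11:22] width=11 -> value=832 (bin 01101000000); offset now 22 = byte 2 bit 6; 2 bits remain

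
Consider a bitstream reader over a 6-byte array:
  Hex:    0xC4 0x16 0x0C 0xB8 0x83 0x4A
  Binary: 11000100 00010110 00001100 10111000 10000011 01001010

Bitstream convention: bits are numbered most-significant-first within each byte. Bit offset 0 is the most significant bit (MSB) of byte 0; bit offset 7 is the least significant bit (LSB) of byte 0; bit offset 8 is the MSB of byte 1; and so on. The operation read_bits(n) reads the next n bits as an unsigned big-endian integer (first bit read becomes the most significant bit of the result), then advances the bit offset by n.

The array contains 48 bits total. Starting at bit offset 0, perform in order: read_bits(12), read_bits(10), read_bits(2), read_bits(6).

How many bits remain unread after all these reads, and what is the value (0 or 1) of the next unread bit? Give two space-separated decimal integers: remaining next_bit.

Answer: 18 0

Derivation:
Read 1: bits[0:12] width=12 -> value=3137 (bin 110001000001); offset now 12 = byte 1 bit 4; 36 bits remain
Read 2: bits[12:22] width=10 -> value=387 (bin 0110000011); offset now 22 = byte 2 bit 6; 26 bits remain
Read 3: bits[22:24] width=2 -> value=0 (bin 00); offset now 24 = byte 3 bit 0; 24 bits remain
Read 4: bits[24:30] width=6 -> value=46 (bin 101110); offset now 30 = byte 3 bit 6; 18 bits remain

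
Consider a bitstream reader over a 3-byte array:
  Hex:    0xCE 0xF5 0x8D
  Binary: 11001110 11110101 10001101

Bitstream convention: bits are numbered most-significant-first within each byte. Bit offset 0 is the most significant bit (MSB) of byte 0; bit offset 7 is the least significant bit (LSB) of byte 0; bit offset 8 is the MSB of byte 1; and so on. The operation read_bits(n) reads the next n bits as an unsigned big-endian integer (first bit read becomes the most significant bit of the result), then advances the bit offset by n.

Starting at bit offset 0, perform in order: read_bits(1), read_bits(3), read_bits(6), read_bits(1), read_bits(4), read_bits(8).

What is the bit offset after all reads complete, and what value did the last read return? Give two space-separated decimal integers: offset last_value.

Read 1: bits[0:1] width=1 -> value=1 (bin 1); offset now 1 = byte 0 bit 1; 23 bits remain
Read 2: bits[1:4] width=3 -> value=4 (bin 100); offset now 4 = byte 0 bit 4; 20 bits remain
Read 3: bits[4:10] width=6 -> value=59 (bin 111011); offset now 10 = byte 1 bit 2; 14 bits remain
Read 4: bits[10:11] width=1 -> value=1 (bin 1); offset now 11 = byte 1 bit 3; 13 bits remain
Read 5: bits[11:15] width=4 -> value=10 (bin 1010); offset now 15 = byte 1 bit 7; 9 bits remain
Read 6: bits[15:23] width=8 -> value=198 (bin 11000110); offset now 23 = byte 2 bit 7; 1 bits remain

Answer: 23 198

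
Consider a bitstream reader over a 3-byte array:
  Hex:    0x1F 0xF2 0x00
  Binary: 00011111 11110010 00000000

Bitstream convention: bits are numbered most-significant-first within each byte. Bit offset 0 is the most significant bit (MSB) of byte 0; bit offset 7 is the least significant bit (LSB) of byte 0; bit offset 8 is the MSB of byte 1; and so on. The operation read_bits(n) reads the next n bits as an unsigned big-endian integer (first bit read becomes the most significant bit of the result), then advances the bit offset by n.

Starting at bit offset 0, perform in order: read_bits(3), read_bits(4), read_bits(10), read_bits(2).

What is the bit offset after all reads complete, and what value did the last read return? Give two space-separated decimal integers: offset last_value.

Answer: 19 0

Derivation:
Read 1: bits[0:3] width=3 -> value=0 (bin 000); offset now 3 = byte 0 bit 3; 21 bits remain
Read 2: bits[3:7] width=4 -> value=15 (bin 1111); offset now 7 = byte 0 bit 7; 17 bits remain
Read 3: bits[7:17] width=10 -> value=996 (bin 1111100100); offset now 17 = byte 2 bit 1; 7 bits remain
Read 4: bits[17:19] width=2 -> value=0 (bin 00); offset now 19 = byte 2 bit 3; 5 bits remain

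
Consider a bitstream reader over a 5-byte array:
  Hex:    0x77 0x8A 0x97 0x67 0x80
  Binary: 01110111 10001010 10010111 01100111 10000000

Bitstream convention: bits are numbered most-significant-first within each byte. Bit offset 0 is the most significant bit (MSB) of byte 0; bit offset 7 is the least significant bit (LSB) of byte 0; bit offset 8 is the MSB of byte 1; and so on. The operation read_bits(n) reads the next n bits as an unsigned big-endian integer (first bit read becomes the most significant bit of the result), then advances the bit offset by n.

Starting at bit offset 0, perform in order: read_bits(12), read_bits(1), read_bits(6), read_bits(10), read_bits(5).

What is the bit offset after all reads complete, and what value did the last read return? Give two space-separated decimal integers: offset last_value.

Answer: 34 30

Derivation:
Read 1: bits[0:12] width=12 -> value=1912 (bin 011101111000); offset now 12 = byte 1 bit 4; 28 bits remain
Read 2: bits[12:13] width=1 -> value=1 (bin 1); offset now 13 = byte 1 bit 5; 27 bits remain
Read 3: bits[13:19] width=6 -> value=20 (bin 010100); offset now 19 = byte 2 bit 3; 21 bits remain
Read 4: bits[19:29] width=10 -> value=748 (bin 1011101100); offset now 29 = byte 3 bit 5; 11 bits remain
Read 5: bits[29:34] width=5 -> value=30 (bin 11110); offset now 34 = byte 4 bit 2; 6 bits remain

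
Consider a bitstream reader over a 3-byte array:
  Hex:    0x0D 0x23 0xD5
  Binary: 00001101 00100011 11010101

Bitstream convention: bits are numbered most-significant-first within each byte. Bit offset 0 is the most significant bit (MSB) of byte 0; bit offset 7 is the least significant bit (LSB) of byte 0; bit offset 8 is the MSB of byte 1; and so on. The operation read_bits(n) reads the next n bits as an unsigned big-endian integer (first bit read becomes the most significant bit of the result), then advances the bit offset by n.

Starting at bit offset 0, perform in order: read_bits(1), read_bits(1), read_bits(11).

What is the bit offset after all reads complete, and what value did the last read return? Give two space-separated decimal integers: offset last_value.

Answer: 13 420

Derivation:
Read 1: bits[0:1] width=1 -> value=0 (bin 0); offset now 1 = byte 0 bit 1; 23 bits remain
Read 2: bits[1:2] width=1 -> value=0 (bin 0); offset now 2 = byte 0 bit 2; 22 bits remain
Read 3: bits[2:13] width=11 -> value=420 (bin 00110100100); offset now 13 = byte 1 bit 5; 11 bits remain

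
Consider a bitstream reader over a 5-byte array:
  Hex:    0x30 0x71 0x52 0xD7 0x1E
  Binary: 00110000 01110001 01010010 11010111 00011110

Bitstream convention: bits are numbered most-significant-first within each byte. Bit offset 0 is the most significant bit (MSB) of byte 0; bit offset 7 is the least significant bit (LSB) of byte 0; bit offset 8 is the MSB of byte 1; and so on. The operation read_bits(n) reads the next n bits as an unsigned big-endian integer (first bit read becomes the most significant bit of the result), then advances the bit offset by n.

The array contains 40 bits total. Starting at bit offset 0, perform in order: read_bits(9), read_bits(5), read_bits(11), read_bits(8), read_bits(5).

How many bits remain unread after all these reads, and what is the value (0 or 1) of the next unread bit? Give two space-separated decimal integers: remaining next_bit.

Read 1: bits[0:9] width=9 -> value=96 (bin 001100000); offset now 9 = byte 1 bit 1; 31 bits remain
Read 2: bits[9:14] width=5 -> value=28 (bin 11100); offset now 14 = byte 1 bit 6; 26 bits remain
Read 3: bits[14:25] width=11 -> value=677 (bin 01010100101); offset now 25 = byte 3 bit 1; 15 bits remain
Read 4: bits[25:33] width=8 -> value=174 (bin 10101110); offset now 33 = byte 4 bit 1; 7 bits remain
Read 5: bits[33:38] width=5 -> value=7 (bin 00111); offset now 38 = byte 4 bit 6; 2 bits remain

Answer: 2 1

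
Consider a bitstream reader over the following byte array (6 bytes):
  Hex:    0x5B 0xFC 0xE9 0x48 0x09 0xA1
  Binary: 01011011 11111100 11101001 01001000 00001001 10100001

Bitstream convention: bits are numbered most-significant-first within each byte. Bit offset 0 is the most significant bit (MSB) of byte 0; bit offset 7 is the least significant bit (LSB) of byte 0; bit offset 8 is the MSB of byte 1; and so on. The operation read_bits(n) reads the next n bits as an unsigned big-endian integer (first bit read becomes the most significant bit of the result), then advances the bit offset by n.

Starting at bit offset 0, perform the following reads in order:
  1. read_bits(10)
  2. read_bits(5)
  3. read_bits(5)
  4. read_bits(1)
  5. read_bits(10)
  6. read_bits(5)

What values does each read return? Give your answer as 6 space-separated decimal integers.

Answer: 367 30 14 1 164 0

Derivation:
Read 1: bits[0:10] width=10 -> value=367 (bin 0101101111); offset now 10 = byte 1 bit 2; 38 bits remain
Read 2: bits[10:15] width=5 -> value=30 (bin 11110); offset now 15 = byte 1 bit 7; 33 bits remain
Read 3: bits[15:20] width=5 -> value=14 (bin 01110); offset now 20 = byte 2 bit 4; 28 bits remain
Read 4: bits[20:21] width=1 -> value=1 (bin 1); offset now 21 = byte 2 bit 5; 27 bits remain
Read 5: bits[21:31] width=10 -> value=164 (bin 0010100100); offset now 31 = byte 3 bit 7; 17 bits remain
Read 6: bits[31:36] width=5 -> value=0 (bin 00000); offset now 36 = byte 4 bit 4; 12 bits remain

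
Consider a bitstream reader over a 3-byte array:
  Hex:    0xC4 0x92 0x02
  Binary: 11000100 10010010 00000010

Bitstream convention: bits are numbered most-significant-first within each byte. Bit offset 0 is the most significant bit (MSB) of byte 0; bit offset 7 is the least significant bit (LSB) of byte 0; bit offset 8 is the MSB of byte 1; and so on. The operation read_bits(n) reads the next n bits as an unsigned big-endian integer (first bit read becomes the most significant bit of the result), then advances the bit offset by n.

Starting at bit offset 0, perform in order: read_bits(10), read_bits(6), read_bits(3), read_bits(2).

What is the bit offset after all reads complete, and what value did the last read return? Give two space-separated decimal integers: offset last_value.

Answer: 21 0

Derivation:
Read 1: bits[0:10] width=10 -> value=786 (bin 1100010010); offset now 10 = byte 1 bit 2; 14 bits remain
Read 2: bits[10:16] width=6 -> value=18 (bin 010010); offset now 16 = byte 2 bit 0; 8 bits remain
Read 3: bits[16:19] width=3 -> value=0 (bin 000); offset now 19 = byte 2 bit 3; 5 bits remain
Read 4: bits[19:21] width=2 -> value=0 (bin 00); offset now 21 = byte 2 bit 5; 3 bits remain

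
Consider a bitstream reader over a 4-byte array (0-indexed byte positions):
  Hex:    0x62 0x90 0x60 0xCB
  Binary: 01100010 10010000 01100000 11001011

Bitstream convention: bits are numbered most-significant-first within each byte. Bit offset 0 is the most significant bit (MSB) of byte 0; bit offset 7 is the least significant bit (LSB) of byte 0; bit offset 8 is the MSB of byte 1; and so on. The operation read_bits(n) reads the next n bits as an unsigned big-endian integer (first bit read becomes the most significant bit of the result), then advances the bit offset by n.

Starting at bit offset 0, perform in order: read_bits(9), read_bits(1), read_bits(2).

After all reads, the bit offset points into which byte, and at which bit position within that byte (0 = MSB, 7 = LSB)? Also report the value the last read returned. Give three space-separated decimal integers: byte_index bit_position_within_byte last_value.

Read 1: bits[0:9] width=9 -> value=197 (bin 011000101); offset now 9 = byte 1 bit 1; 23 bits remain
Read 2: bits[9:10] width=1 -> value=0 (bin 0); offset now 10 = byte 1 bit 2; 22 bits remain
Read 3: bits[10:12] width=2 -> value=1 (bin 01); offset now 12 = byte 1 bit 4; 20 bits remain

Answer: 1 4 1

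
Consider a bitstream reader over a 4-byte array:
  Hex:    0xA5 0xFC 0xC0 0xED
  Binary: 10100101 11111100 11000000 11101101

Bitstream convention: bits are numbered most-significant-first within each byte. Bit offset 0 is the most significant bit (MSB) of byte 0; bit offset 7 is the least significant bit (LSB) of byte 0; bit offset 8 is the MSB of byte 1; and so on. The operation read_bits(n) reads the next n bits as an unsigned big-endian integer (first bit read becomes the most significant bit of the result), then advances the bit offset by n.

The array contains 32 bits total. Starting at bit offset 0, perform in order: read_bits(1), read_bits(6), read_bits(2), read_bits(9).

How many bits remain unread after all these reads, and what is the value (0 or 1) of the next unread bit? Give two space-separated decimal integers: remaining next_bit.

Answer: 14 0

Derivation:
Read 1: bits[0:1] width=1 -> value=1 (bin 1); offset now 1 = byte 0 bit 1; 31 bits remain
Read 2: bits[1:7] width=6 -> value=18 (bin 010010); offset now 7 = byte 0 bit 7; 25 bits remain
Read 3: bits[7:9] width=2 -> value=3 (bin 11); offset now 9 = byte 1 bit 1; 23 bits remain
Read 4: bits[9:18] width=9 -> value=499 (bin 111110011); offset now 18 = byte 2 bit 2; 14 bits remain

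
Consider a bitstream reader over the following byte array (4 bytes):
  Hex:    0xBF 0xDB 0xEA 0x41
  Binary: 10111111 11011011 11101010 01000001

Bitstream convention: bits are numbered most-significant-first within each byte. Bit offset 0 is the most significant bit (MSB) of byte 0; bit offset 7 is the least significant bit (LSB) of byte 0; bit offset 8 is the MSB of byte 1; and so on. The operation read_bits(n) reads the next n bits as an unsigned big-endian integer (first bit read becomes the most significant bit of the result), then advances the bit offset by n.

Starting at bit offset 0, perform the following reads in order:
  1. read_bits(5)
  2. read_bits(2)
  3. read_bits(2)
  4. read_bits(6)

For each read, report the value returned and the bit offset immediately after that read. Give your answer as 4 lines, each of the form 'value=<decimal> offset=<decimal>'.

Answer: value=23 offset=5
value=3 offset=7
value=3 offset=9
value=45 offset=15

Derivation:
Read 1: bits[0:5] width=5 -> value=23 (bin 10111); offset now 5 = byte 0 bit 5; 27 bits remain
Read 2: bits[5:7] width=2 -> value=3 (bin 11); offset now 7 = byte 0 bit 7; 25 bits remain
Read 3: bits[7:9] width=2 -> value=3 (bin 11); offset now 9 = byte 1 bit 1; 23 bits remain
Read 4: bits[9:15] width=6 -> value=45 (bin 101101); offset now 15 = byte 1 bit 7; 17 bits remain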